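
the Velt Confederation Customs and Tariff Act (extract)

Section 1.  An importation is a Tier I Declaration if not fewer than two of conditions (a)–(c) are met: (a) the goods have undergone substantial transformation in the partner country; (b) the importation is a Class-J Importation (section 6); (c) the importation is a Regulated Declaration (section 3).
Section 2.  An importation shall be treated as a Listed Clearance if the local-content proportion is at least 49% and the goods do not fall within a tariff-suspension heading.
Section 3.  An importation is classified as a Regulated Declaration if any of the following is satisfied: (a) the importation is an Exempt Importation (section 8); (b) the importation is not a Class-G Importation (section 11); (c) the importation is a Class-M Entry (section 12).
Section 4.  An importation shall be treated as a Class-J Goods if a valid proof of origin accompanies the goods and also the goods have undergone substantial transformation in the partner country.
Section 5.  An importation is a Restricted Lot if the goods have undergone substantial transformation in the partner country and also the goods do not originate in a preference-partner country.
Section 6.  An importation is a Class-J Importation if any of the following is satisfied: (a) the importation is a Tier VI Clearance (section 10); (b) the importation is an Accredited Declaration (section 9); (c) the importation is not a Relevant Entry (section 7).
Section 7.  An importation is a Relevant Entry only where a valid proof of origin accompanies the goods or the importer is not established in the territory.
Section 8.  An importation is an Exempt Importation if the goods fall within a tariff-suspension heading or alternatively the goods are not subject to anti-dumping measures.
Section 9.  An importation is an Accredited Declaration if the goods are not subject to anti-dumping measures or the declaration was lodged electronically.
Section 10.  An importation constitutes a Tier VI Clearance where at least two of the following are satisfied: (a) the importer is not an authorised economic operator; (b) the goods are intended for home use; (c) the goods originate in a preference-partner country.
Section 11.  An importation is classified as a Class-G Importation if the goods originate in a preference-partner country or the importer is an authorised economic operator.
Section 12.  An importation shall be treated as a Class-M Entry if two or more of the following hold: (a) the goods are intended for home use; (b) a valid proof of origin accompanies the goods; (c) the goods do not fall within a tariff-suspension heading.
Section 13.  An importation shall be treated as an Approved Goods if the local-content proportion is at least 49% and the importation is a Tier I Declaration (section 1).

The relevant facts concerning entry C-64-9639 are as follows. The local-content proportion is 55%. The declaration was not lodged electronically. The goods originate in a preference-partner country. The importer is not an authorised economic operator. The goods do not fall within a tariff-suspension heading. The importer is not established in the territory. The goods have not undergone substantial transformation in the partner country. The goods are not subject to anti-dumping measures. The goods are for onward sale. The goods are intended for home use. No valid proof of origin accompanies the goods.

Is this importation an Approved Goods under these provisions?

section 10 — Tier VI Clearance: the importer is not an authorised economic operator? yes; the goods are intended for home use? yes; the goods originate in a preference-partner country? yes — 3 of 3 hold (need ≥2) → satisfied.
section 9 — Accredited Declaration: [the goods are not subject to anti-dumping measures? yes] OR [the declaration was lodged electronically? no] → satisfied.
section 7 — Relevant Entry: [a valid proof of origin accompanies the goods? no] OR [the importer is not established in the territory? yes] → satisfied.
section 6 — Class-J Importation: [Tier VI Clearance (section 10)? yes] OR [Accredited Declaration (section 9)? yes] OR [not a Relevant Entry (section 7)? no] → satisfied.
section 8 — Exempt Importation: [the goods fall within a tariff-suspension heading? no] OR [the goods are not subject to anti-dumping measures? yes] → satisfied.
section 11 — Class-G Importation: [the goods originate in a preference-partner country? yes] OR [the importer is an authorised economic operator? no] → satisfied.
section 12 — Class-M Entry: the goods are intended for home use? yes; a valid proof of origin accompanies the goods? no; the goods do not fall within a tariff-suspension heading? yes — 2 of 3 hold (need ≥2) → satisfied.
section 3 — Regulated Declaration: [Exempt Importation (section 8)? yes] OR [not a Class-G Importation (section 11)? no] OR [Class-M Entry (section 12)? yes] → satisfied.
section 1 — Tier I Declaration: the goods have undergone substantial transformation in the partner country? no; Class-J Importation (section 6)? yes; Regulated Declaration (section 3)? yes — 2 of 3 hold (need ≥2) → satisfied.
section 13 — Approved Goods: [local-content proportion: 55% ≥ 49%? yes] AND [Tier I Declaration (section 1)? yes] → satisfied.

Yes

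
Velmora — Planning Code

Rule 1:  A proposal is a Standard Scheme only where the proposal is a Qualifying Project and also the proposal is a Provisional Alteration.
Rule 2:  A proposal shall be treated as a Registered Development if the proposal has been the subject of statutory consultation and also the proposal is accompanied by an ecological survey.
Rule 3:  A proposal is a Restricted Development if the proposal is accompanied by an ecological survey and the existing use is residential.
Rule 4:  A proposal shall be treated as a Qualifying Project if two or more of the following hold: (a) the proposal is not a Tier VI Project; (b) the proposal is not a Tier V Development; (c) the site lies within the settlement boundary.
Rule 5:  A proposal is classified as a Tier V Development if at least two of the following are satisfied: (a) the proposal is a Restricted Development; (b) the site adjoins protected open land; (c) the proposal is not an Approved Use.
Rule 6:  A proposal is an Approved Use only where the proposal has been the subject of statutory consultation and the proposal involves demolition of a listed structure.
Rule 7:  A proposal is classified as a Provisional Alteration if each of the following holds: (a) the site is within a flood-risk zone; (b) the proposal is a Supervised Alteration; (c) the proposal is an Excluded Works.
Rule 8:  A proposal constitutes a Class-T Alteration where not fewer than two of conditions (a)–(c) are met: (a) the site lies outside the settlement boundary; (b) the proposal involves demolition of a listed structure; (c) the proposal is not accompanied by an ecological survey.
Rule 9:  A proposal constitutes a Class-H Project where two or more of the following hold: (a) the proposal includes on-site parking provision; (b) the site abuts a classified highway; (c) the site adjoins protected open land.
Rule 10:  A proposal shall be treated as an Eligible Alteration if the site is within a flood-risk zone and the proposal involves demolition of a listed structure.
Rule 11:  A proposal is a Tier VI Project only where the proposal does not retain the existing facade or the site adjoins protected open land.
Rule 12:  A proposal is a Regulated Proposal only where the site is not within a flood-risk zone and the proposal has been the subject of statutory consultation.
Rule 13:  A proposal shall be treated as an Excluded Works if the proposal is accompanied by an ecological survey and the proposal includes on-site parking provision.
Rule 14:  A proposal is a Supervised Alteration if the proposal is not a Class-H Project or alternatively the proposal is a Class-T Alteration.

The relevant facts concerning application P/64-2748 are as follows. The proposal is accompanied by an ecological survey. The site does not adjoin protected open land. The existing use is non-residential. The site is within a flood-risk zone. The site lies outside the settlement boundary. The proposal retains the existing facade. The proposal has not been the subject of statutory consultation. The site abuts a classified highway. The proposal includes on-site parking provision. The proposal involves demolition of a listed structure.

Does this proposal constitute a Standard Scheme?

Yes

rule 11 — Tier VI Project: [the proposal does not retain the existing facade? no] OR [the site adjoins protected open land? no] → not satisfied.
rule 3 — Restricted Development: [the proposal is accompanied by an ecological survey? yes] AND [the existing use is residential? no] → not satisfied.
rule 6 — Approved Use: [the proposal has been the subject of statutory consultation? no] AND [the proposal involves demolition of a listed structure? yes] → not satisfied.
rule 5 — Tier V Development: Restricted Development (rule 3)? no; the site adjoins protected open land? no; not an Approved Use (rule 6)? yes — 1 of 3 hold (need ≥2) → not satisfied.
rule 4 — Qualifying Project: not a Tier VI Project (rule 11)? yes; not a Tier V Development (rule 5)? yes; the site lies within the settlement boundary? no — 2 of 3 hold (need ≥2) → satisfied.
rule 9 — Class-H Project: the proposal includes on-site parking provision? yes; the site abuts a classified highway? yes; the site adjoins protected open land? no — 2 of 3 hold (need ≥2) → satisfied.
rule 8 — Class-T Alteration: the site lies outside the settlement boundary? yes; the proposal involves demolition of a listed structure? yes; the proposal is not accompanied by an ecological survey? no — 2 of 3 hold (need ≥2) → satisfied.
rule 14 — Supervised Alteration: [not a Class-H Project (rule 9)? no] OR [Class-T Alteration (rule 8)? yes] → satisfied.
rule 13 — Excluded Works: [the proposal is accompanied by an ecological survey? yes] AND [the proposal includes on-site parking provision? yes] → satisfied.
rule 7 — Provisional Alteration: [the site is within a flood-risk zone? yes] AND [Supervised Alteration (rule 14)? yes] AND [Excluded Works (rule 13)? yes] → satisfied.
rule 1 — Standard Scheme: [Qualifying Project (rule 4)? yes] AND [Provisional Alteration (rule 7)? yes] → satisfied.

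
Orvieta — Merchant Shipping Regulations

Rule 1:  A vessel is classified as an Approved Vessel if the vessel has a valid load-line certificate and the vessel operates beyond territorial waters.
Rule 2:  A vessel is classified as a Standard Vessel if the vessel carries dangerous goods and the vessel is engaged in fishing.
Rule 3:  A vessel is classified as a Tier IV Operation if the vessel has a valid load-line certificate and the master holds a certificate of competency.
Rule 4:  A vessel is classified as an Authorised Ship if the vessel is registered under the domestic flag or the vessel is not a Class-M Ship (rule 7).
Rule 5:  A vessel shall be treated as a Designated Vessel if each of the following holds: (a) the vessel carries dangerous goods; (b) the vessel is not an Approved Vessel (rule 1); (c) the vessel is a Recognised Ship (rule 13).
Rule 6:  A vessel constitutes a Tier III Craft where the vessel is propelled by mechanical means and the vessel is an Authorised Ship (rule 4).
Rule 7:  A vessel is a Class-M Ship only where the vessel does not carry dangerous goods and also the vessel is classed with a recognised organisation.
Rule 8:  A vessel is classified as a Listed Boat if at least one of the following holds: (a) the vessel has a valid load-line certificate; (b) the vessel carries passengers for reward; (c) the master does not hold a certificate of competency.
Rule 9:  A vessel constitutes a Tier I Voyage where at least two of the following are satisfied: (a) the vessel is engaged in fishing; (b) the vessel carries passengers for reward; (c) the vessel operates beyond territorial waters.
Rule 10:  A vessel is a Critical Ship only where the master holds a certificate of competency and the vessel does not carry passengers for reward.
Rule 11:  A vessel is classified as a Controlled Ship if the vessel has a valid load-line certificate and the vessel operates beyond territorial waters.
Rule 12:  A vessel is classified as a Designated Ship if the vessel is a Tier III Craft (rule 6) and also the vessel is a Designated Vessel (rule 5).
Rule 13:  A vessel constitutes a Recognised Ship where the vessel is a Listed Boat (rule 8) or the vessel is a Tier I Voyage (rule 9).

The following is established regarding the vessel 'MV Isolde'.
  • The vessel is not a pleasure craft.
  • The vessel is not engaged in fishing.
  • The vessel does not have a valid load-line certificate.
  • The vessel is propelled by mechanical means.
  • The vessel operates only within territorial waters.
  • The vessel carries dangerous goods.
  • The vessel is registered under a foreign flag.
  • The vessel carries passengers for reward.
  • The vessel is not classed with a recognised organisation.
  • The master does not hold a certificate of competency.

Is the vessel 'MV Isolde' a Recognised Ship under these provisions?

rule 8 — Listed Boat: [the vessel has a valid load-line certificate? no] OR [the vessel carries passengers for reward? yes] OR [the master does not hold a certificate of competency? yes] → satisfied.
rule 9 — Tier I Voyage: the vessel is engaged in fishing? no; the vessel carries passengers for reward? yes; the vessel operates beyond territorial waters? no — 1 of 3 hold (need ≥2) → not satisfied.
rule 13 — Recognised Ship: [Listed Boat (rule 8)? yes] OR [Tier I Voyage (rule 9)? no] → satisfied.

Yes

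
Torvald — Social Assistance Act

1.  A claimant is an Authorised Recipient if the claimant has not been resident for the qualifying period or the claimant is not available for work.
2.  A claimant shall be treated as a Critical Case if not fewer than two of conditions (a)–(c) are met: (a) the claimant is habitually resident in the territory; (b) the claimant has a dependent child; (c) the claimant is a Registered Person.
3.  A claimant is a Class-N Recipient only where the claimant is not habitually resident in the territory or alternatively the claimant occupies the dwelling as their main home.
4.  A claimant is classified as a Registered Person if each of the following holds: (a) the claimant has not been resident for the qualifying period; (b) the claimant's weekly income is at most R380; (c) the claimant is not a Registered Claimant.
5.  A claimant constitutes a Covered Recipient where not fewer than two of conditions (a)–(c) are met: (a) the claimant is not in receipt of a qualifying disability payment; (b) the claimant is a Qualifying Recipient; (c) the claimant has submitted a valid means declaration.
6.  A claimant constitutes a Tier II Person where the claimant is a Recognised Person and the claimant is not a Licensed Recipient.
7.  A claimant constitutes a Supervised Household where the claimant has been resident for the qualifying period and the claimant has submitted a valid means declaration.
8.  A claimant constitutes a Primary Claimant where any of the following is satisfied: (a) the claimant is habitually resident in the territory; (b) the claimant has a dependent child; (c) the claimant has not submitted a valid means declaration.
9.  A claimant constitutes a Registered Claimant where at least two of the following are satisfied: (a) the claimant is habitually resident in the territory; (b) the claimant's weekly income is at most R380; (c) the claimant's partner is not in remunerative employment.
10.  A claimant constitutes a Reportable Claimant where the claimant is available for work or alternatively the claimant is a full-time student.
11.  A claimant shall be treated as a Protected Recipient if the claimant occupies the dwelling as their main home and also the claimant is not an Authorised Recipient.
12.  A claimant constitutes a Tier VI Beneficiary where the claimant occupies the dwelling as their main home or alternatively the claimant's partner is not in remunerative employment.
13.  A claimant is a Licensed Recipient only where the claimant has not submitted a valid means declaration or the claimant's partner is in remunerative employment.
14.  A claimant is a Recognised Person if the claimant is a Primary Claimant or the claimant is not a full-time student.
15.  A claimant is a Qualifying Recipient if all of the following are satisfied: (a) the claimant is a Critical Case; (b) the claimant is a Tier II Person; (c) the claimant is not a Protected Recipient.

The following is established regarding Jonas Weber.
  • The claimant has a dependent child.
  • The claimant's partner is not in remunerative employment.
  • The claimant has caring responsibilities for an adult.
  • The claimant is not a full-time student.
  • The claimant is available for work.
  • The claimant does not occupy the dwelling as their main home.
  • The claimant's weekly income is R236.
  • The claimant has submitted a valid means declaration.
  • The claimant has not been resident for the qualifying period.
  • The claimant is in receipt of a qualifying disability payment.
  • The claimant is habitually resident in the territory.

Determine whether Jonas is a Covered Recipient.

Yes

paragraph 9 — Registered Claimant: the claimant is habitually resident in the territory? yes; claimant's weekly income: R236 ≤ R380? yes; the claimant's partner is not in remunerative employment? yes — 3 of 3 hold (need ≥2) → satisfied.
paragraph 4 — Registered Person: [the claimant has not been resident for the qualifying period? yes] AND [claimant's weekly income: R236 ≤ R380? yes] AND [not a Registered Claimant (paragraph 9)? no] → not satisfied.
paragraph 2 — Critical Case: the claimant is habitually resident in the territory? yes; the claimant has a dependent child? yes; Registered Person (paragraph 4)? no — 2 of 3 hold (need ≥2) → satisfied.
paragraph 8 — Primary Claimant: [the claimant is habitually resident in the territory? yes] OR [the claimant has a dependent child? yes] OR [the claimant has not submitted a valid means declaration? no] → satisfied.
paragraph 14 — Recognised Person: [Primary Claimant (paragraph 8)? yes] OR [the claimant is not a full-time student? yes] → satisfied.
paragraph 13 — Licensed Recipient: [the claimant has not submitted a valid means declaration? no] OR [the claimant's partner is in remunerative employment? no] → not satisfied.
paragraph 6 — Tier II Person: [Recognised Person (paragraph 14)? yes] AND [not a Licensed Recipient (paragraph 13)? yes] → satisfied.
paragraph 1 — Authorised Recipient: [the claimant has not been resident for the qualifying period? yes] OR [the claimant is not available for work? no] → satisfied.
paragraph 11 — Protected Recipient: [the claimant occupies the dwelling as their main home? no] AND [not an Authorised Recipient (paragraph 1)? no] → not satisfied.
paragraph 15 — Qualifying Recipient: [Critical Case (paragraph 2)? yes] AND [Tier II Person (paragraph 6)? yes] AND [not a Protected Recipient (paragraph 11)? yes] → satisfied.
paragraph 5 — Covered Recipient: the claimant is not in receipt of a qualifying disability payment? no; Qualifying Recipient (paragraph 15)? yes; the claimant has submitted a valid means declaration? yes — 2 of 3 hold (need ≥2) → satisfied.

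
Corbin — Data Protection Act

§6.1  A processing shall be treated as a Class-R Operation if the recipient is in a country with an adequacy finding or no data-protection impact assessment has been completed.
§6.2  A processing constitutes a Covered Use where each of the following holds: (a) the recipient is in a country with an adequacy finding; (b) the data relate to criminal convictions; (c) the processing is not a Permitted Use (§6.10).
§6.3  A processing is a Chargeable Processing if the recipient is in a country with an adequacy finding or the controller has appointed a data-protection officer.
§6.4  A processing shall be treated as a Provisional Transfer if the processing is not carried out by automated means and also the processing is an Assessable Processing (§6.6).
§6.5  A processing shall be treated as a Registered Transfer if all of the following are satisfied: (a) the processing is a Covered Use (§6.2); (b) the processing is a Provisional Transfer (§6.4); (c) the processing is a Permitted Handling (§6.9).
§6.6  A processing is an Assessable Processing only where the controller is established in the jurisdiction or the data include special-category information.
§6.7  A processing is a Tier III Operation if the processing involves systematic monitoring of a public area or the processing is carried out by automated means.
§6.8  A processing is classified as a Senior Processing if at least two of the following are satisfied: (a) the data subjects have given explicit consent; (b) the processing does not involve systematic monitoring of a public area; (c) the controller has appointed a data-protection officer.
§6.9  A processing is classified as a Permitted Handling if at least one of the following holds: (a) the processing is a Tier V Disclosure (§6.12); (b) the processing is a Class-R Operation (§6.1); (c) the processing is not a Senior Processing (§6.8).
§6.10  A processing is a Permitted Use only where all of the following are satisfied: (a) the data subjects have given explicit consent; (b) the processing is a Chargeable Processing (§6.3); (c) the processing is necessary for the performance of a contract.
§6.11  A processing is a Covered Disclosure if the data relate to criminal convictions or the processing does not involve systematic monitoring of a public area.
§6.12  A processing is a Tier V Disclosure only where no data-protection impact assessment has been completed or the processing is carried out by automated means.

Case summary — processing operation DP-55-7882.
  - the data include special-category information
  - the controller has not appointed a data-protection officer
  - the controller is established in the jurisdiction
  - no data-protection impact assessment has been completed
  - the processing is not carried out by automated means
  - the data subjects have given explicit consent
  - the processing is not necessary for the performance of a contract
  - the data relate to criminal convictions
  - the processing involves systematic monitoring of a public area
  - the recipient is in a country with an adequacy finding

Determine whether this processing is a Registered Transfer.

§6.3 — Chargeable Processing: [the recipient is in a country with an adequacy finding? yes] OR [the controller has appointed a data-protection officer? no] → satisfied.
§6.10 — Permitted Use: [the data subjects have given explicit consent? yes] AND [Chargeable Processing (§6.3)? yes] AND [the processing is necessary for the performance of a contract? no] → not satisfied.
§6.2 — Covered Use: [the recipient is in a country with an adequacy finding? yes] AND [the data relate to criminal convictions? yes] AND [not a Permitted Use (§6.10)? yes] → satisfied.
§6.6 — Assessable Processing: [the controller is established in the jurisdiction? yes] OR [the data include special-category information? yes] → satisfied.
§6.4 — Provisional Transfer: [the processing is not carried out by automated means? yes] AND [Assessable Processing (§6.6)? yes] → satisfied.
§6.12 — Tier V Disclosure: [no data-protection impact assessment has been completed? yes] OR [the processing is carried out by automated means? no] → satisfied.
§6.1 — Class-R Operation: [the recipient is in a country with an adequacy finding? yes] OR [no data-protection impact assessment has been completed? yes] → satisfied.
§6.8 — Senior Processing: the data subjects have given explicit consent? yes; the processing does not involve systematic monitoring of a public area? no; the controller has appointed a data-protection officer? no — 1 of 3 hold (need ≥2) → not satisfied.
§6.9 — Permitted Handling: [Tier V Disclosure (§6.12)? yes] OR [Class-R Operation (§6.1)? yes] OR [not a Senior Processing (§6.8)? yes] → satisfied.
§6.5 — Registered Transfer: [Covered Use (§6.2)? yes] AND [Provisional Transfer (§6.4)? yes] AND [Permitted Handling (§6.9)? yes] → satisfied.

Yes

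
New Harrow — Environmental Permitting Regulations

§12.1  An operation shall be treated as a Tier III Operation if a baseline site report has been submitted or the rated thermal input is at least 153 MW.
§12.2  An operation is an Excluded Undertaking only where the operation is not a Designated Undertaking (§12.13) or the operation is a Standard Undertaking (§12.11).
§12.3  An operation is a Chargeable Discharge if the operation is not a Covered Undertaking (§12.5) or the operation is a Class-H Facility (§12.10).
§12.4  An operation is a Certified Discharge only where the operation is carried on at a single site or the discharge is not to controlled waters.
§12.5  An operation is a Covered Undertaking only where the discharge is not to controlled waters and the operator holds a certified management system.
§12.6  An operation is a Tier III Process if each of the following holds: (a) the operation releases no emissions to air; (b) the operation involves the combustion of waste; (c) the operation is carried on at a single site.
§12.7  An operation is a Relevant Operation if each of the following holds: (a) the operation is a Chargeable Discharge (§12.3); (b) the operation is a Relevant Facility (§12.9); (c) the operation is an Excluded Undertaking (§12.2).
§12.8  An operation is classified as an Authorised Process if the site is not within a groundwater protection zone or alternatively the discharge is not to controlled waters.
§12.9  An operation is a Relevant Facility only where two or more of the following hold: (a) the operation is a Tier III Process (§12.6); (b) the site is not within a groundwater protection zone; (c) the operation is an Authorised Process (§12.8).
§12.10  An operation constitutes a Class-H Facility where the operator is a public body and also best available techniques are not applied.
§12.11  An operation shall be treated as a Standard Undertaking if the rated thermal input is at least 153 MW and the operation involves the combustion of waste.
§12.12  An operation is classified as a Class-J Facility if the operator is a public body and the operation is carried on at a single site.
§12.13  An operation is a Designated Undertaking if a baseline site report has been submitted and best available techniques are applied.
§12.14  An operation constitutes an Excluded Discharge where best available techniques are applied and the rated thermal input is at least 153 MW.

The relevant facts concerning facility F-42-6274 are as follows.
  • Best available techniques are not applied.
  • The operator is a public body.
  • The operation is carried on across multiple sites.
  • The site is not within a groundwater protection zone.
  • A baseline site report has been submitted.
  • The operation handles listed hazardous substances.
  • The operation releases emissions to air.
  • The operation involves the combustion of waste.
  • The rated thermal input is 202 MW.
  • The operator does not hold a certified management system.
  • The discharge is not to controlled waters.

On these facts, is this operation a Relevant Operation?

Yes

§12.5 — Covered Undertaking: [the discharge is not to controlled waters? yes] AND [the operator holds a certified management system? no] → not satisfied.
§12.10 — Class-H Facility: [the operator is a public body? yes] AND [best available techniques are not applied? yes] → satisfied.
§12.3 — Chargeable Discharge: [not a Covered Undertaking (§12.5)? yes] OR [Class-H Facility (§12.10)? yes] → satisfied.
§12.6 — Tier III Process: [the operation releases no emissions to air? no] AND [the operation involves the combustion of waste? yes] AND [the operation is carried on at a single site? no] → not satisfied.
§12.8 — Authorised Process: [the site is not within a groundwater protection zone? yes] OR [the discharge is not to controlled waters? yes] → satisfied.
§12.9 — Relevant Facility: Tier III Process (§12.6)? no; the site is not within a groundwater protection zone? yes; Authorised Process (§12.8)? yes — 2 of 3 hold (need ≥2) → satisfied.
§12.13 — Designated Undertaking: [a baseline site report has been submitted? yes] AND [best available techniques are applied? no] → not satisfied.
§12.11 — Standard Undertaking: [rated thermal input: 202 MW ≥ 153 MW? yes] AND [the operation involves the combustion of waste? yes] → satisfied.
§12.2 — Excluded Undertaking: [not a Designated Undertaking (§12.13)? yes] OR [Standard Undertaking (§12.11)? yes] → satisfied.
§12.7 — Relevant Operation: [Chargeable Discharge (§12.3)? yes] AND [Relevant Facility (§12.9)? yes] AND [Excluded Undertaking (§12.2)? yes] → satisfied.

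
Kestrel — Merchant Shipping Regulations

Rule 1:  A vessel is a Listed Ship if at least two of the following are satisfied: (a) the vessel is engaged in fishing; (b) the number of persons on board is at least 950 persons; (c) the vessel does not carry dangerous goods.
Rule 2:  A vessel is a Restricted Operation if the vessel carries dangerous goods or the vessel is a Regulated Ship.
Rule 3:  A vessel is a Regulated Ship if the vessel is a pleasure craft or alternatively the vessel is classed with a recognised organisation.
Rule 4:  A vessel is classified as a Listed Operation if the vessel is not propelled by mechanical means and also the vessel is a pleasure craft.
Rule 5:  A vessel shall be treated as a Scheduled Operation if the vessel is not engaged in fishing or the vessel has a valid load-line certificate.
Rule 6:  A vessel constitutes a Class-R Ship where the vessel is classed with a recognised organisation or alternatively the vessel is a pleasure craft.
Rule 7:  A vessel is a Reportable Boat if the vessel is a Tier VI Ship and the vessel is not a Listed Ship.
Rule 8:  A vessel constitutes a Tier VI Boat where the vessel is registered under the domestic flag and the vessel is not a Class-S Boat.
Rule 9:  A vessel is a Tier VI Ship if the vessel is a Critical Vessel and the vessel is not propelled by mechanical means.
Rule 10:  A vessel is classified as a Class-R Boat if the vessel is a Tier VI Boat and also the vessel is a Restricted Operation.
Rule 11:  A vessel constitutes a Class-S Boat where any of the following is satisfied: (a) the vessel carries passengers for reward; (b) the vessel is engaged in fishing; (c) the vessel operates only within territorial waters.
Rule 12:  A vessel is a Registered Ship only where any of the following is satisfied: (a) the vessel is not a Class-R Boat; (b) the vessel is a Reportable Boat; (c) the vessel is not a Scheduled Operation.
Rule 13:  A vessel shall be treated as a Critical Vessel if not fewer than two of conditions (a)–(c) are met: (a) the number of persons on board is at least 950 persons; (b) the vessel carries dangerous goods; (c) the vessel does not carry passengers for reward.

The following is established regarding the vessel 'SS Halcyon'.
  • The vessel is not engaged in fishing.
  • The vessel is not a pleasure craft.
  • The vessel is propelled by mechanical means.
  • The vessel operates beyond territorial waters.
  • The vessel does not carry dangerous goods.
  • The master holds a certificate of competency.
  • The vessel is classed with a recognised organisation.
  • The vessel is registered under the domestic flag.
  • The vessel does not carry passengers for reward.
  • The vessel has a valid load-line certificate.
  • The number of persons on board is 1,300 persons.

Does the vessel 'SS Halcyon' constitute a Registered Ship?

No

rule 11 — Class-S Boat: [the vessel carries passengers for reward? no] OR [the vessel is engaged in fishing? no] OR [the vessel operates only within territorial waters? no] → not satisfied.
rule 8 — Tier VI Boat: [the vessel is registered under the domestic flag? yes] AND [not a Class-S Boat (rule 11)? yes] → satisfied.
rule 3 — Regulated Ship: [the vessel is a pleasure craft? no] OR [the vessel is classed with a recognised organisation? yes] → satisfied.
rule 2 — Restricted Operation: [the vessel carries dangerous goods? no] OR [Regulated Ship (rule 3)? yes] → satisfied.
rule 10 — Class-R Boat: [Tier VI Boat (rule 8)? yes] AND [Restricted Operation (rule 2)? yes] → satisfied.
rule 13 — Critical Vessel: number of persons on board: 1,300 persons ≥ 950 persons? yes; the vessel carries dangerous goods? no; the vessel does not carry passengers for reward? yes — 2 of 3 hold (need ≥2) → satisfied.
rule 9 — Tier VI Ship: [Critical Vessel (rule 13)? yes] AND [the vessel is not propelled by mechanical means? no] → not satisfied.
rule 1 — Listed Ship: the vessel is engaged in fishing? no; number of persons on board: 1,300 persons ≥ 950 persons? yes; the vessel does not carry dangerous goods? yes — 2 of 3 hold (need ≥2) → satisfied.
rule 7 — Reportable Boat: [Tier VI Ship (rule 9)? no] AND [not a Listed Ship (rule 1)? no] → not satisfied.
rule 5 — Scheduled Operation: [the vessel is not engaged in fishing? yes] OR [the vessel has a valid load-line certificate? yes] → satisfied.
rule 12 — Registered Ship: [not a Class-R Boat (rule 10)? no] OR [Reportable Boat (rule 7)? no] OR [not a Scheduled Operation (rule 5)? no] → not satisfied.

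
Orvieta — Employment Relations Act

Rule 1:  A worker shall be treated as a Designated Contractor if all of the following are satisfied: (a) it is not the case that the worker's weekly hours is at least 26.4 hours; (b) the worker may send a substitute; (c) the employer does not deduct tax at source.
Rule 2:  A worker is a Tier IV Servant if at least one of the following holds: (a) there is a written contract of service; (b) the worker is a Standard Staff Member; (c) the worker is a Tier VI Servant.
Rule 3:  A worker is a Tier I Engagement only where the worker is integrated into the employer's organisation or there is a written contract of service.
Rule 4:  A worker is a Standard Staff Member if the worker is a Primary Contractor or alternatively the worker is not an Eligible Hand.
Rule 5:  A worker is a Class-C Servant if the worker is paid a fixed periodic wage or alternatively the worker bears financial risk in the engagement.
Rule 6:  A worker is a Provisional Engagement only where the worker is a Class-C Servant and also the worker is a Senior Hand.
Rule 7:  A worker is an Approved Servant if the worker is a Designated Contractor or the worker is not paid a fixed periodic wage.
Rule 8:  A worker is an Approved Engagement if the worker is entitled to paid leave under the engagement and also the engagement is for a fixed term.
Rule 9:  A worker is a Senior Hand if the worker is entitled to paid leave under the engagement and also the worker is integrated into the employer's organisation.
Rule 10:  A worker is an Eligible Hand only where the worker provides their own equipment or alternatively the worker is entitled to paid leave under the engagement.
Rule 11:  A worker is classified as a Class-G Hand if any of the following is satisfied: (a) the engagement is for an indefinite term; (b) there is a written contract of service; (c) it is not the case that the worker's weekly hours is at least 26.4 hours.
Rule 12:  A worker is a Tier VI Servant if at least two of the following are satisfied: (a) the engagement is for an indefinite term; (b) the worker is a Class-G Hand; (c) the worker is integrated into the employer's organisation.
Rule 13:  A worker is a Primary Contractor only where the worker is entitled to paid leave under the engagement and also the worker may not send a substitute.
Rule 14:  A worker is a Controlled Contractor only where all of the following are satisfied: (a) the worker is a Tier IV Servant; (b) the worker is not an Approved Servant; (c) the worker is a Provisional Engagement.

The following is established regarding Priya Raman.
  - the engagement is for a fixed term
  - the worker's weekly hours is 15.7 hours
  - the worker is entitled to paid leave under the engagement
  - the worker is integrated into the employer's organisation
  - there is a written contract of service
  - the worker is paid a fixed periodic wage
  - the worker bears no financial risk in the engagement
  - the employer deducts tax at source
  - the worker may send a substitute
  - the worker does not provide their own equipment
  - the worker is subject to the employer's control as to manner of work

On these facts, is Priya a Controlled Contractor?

Under rule 13: the worker is entitled to paid leave under the engagement? yes; and the worker may not send a substitute? no. So the worker is not a Primary Contractor.
Under rule 10: the worker provides their own equipment? no; or the worker is entitled to paid leave under the engagement? yes. So the worker is an Eligible Hand.
Under rule 4: Primary Contractor (rule 13)? no; or not an Eligible Hand (rule 10)? no. So the worker is not a Standard Staff Member.
Under rule 11: the engagement is for an indefinite term? no; or there is a written contract of service? yes; or worker's weekly hours: 15.7 hours ≥ 26.4 hours? no, so negated condition yes. So the worker is a Class-G Hand.
Under rule 12: the engagement is for an indefinite term? no; Class-G Hand (rule 11)? yes; the worker is integrated into the employer's organisation? yes — 2 of 3 hold (need ≥2) → satisfied.
Under rule 2: there is a written contract of service? yes; or Standard Staff Member (rule 4)? no; or Tier VI Servant (rule 12)? yes. So the worker is a Tier IV Servant.
Under rule 1: worker's weekly hours: 15.7 hours ≥ 26.4 hours? no, so negated condition yes; and the worker may send a substitute? yes; and the employer does not deduct tax at source? no. So the worker is not a Designated Contractor.
Under rule 7: Designated Contractor (rule 1)? no; or the worker is not paid a fixed periodic wage? no. So the worker is not an Approved Servant.
Under rule 5: the worker is paid a fixed periodic wage? yes; or the worker bears financial risk in the engagement? no. So the worker is a Class-C Servant.
Under rule 9: the worker is entitled to paid leave under the engagement? yes; and the worker is integrated into the employer's organisation? yes. So the worker is a Senior Hand.
Under rule 6: Class-C Servant (rule 5)? yes; and Senior Hand (rule 9)? yes. So the worker is a Provisional Engagement.
Under rule 14: Tier IV Servant (rule 2)? yes; and not an Approved Servant (rule 7)? yes; and Provisional Engagement (rule 6)? yes. So the worker is a Controlled Contractor.

Yes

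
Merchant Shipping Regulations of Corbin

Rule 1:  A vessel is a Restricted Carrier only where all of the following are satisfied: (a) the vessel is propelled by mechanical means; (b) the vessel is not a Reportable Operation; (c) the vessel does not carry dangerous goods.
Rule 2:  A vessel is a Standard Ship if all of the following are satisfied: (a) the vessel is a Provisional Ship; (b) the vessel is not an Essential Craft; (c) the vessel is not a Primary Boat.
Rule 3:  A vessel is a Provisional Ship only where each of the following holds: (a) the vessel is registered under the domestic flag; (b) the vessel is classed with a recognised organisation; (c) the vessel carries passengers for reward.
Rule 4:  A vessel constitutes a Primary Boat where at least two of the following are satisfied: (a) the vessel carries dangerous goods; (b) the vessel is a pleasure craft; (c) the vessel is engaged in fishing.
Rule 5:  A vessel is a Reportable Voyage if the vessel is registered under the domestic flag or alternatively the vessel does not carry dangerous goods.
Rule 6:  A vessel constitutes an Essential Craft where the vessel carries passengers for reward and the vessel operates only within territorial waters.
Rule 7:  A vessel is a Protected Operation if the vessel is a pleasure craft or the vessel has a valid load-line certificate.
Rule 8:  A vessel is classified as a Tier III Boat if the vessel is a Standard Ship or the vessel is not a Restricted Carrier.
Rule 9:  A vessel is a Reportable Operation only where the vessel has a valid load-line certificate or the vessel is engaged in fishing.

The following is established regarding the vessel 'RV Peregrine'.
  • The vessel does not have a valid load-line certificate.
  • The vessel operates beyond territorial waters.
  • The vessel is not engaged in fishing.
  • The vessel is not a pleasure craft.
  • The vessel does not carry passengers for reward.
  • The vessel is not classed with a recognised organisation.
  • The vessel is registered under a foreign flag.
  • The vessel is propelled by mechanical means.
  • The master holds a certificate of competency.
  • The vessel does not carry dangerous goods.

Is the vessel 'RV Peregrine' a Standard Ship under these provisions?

rule 3 — Provisional Ship: [the vessel is registered under the domestic flag? no] AND [the vessel is classed with a recognised organisation? no] AND [the vessel carries passengers for reward? no] → not satisfied.
rule 6 — Essential Craft: [the vessel carries passengers for reward? no] AND [the vessel operates only within territorial waters? no] → not satisfied.
rule 4 — Primary Boat: the vessel carries dangerous goods? no; the vessel is a pleasure craft? no; the vessel is engaged in fishing? no — 0 of 3 hold (need ≥2) → not satisfied.
rule 2 — Standard Ship: [Provisional Ship (rule 3)? no] AND [not an Essential Craft (rule 6)? yes] AND [not a Primary Boat (rule 4)? yes] → not satisfied.

No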